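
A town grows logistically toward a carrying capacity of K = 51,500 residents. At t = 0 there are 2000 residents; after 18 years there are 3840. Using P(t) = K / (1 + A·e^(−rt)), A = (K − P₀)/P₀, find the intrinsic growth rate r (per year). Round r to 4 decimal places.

r ≈ 0.0383 per year

A = (51500 − 2000)/2000 = 24.75
3840 = 51500/(1 + 24.75·e^(−r·18)) → e^(−18r) = (13.41146 − 1)/24.75 = 0.501473
r = −ln(0.501473)/18 = 0.69021/18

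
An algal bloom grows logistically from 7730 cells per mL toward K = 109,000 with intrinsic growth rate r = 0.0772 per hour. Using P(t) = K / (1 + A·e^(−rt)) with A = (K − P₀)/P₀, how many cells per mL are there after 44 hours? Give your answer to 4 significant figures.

≈ 75,770 cells per mL

A = (109000 − 7730)/7730 = 13.10091
P(44) = 109000 / (1 + 13.10091·e^(−0.0772·44)) = 109000 / (1 + 13.10091·0.03348)
= 109000 / 1.43862 ≈ 75766.98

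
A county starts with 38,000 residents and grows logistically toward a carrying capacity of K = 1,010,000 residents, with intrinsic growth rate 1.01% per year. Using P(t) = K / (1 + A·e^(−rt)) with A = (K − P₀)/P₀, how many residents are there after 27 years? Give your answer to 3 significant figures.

≈ 49,300 residents

A = (1010000 − 38000)/38000 = 25.57895
P(27) = 1010000 / (1 + 25.57895·e^(−0.0101·27)) = 1010000 / (1 + 25.57895·0.761321)
= 1010000 / 20.47379 ≈ 49331.36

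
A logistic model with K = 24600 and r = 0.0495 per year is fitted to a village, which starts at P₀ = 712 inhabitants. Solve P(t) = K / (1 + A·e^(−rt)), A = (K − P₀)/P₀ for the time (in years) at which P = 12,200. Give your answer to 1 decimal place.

A = (24600 − 712)/712 = 33.55056
12200 = 24600/(1 + 33.55056·e^(−0.0495t)) → 1 + 33.55056·e^(−0.0495t) = 2.01639
e^(−0.0495t) = 0.030294 → t = ln(33.00942)/0.0495 = 3.49679/0.0495

t ≈ 70.6 years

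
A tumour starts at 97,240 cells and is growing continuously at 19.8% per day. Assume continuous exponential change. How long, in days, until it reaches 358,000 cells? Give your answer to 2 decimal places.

358000 = 97240 · e^(0.198·t)
t = ln(358000/97240) / 0.198 = ln(3.68161) / 0.198 = 1.30335 / 0.198

t ≈ 6.58 days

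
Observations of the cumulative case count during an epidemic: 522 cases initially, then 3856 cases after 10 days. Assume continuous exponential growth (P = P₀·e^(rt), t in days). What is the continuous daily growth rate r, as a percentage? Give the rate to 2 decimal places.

3856 = 522 · e^(r·10)
e^(10r) = 3856/522 = 7.38697
r = ln(7.38697) / 10 = 1.99972 / 10

r ≈ 20.00% per day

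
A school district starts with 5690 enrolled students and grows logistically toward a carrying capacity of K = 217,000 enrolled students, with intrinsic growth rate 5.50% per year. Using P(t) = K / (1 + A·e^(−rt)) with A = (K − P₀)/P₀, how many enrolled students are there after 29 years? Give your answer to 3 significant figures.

A = (217000 − 5690)/5690 = 37.13708
P(29) = 217000 / (1 + 37.13708·e^(−0.055·29)) = 217000 / (1 + 37.13708·0.202909)
= 217000 / 8.53543 ≈ 25423.44

≈ 25,400 enrolled students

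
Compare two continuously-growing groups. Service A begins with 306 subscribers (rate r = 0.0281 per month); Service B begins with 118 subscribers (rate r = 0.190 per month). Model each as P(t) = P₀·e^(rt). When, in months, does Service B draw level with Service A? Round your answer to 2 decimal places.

t ≈ 5.89 months

306·e^(0.0281t) = 118·e^(0.19t)
306/118 = e^((0.19 − 0.0281)t) → ln(2.59322) = 0.1619·t
t = 0.9529 / 0.1619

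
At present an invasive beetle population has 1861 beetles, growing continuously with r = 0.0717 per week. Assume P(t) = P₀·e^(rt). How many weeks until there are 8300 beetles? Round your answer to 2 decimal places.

8300 = 1861 · e^(0.0717·t)
t = ln(8300/1861) / 0.0717 = ln(4.45997) / 0.0717 = 1.49514 / 0.0717

t ≈ 20.85 weeks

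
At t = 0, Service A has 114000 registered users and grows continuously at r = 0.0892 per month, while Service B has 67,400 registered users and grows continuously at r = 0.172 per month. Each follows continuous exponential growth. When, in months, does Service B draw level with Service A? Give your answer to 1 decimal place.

114000·e^(0.0892t) = 67400·e^(0.172t)
114000/67400 = e^((0.172 − 0.0892)t) → ln(1.69139) = 0.0828·t
t = 0.52555 / 0.0828

t ≈ 6.3 months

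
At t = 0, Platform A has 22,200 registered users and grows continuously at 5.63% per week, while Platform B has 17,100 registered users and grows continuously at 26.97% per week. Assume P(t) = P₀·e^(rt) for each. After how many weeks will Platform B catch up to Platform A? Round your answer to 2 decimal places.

t ≈ 1.22 weeks

22200·e^(0.0563t) = 17100·e^(0.2697t)
22200/17100 = e^((0.2697 − 0.0563)t) → ln(1.29825) = 0.2134·t
t = 0.26101 / 0.2134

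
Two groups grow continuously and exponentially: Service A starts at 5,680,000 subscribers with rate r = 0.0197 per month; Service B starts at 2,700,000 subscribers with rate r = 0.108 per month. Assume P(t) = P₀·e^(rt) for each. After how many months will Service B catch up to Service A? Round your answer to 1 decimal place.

t ≈ 8.4 months

5680000·e^(0.0197t) = 2700000·e^(0.108t)
5680000/2700000 = e^((0.108 − 0.0197)t) → ln(2.1037) = 0.0883·t
t = 0.7437 / 0.0883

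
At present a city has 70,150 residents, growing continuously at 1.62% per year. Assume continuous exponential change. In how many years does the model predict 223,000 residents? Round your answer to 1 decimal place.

223000 = 70150 · e^(0.0162·t)
t = ln(223000/70150) / 0.0162 = ln(3.1789) / 0.0162 = 1.15654 / 0.0162

t ≈ 71.4 years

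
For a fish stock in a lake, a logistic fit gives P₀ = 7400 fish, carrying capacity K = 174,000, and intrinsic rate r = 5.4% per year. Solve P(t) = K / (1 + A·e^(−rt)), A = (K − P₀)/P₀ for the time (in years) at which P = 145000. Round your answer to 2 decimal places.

A = (174000 − 7400)/7400 = 22.51351
145000 = 174000/(1 + 22.51351·e^(−0.054t)) → 1 + 22.51351·e^(−0.054t) = 1.2
e^(−0.054t) = 0.008884 → t = ln(112.56757)/0.054 = 4.72355/0.054

t ≈ 87.47 years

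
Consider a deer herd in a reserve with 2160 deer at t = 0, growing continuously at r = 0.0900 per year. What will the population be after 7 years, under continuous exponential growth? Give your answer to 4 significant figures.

P(7) = 2160 · e^(0.09·7) = 2160 · e^(0.63)
= 2160 · 1.87761 ≈ 4055.64

≈ 4,056 deer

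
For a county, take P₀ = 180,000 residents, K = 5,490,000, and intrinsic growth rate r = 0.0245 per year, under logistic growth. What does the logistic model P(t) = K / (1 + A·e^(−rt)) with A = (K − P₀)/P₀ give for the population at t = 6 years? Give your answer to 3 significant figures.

A = (5490000 − 180000)/180000 = 29.5
P(6) = 5490000 / (1 + 29.5·e^(−0.0245·6)) = 5490000 / (1 + 29.5·0.863294)
= 5490000 / 26.46717 ≈ 207426.77

≈ 207,000 residents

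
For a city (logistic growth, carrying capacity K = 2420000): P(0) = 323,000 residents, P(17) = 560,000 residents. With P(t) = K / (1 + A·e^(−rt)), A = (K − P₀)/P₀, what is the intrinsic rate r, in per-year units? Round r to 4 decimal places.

r ≈ 0.0394 per year

A = (2420000 − 323000)/323000 = 6.49226
560000 = 2420000/(1 + 6.49226·e^(−r·17)) → e^(−17r) = (4.32143 − 1)/6.49226 = 0.511598
r = −ln(0.511598)/17 = 0.67022/17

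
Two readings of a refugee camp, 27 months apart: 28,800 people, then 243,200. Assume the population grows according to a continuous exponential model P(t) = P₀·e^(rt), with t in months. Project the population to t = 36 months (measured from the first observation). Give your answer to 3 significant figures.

≈ 495,000 people

r = ln(243200/28800) / 27 ≈ 0.079019 per month
P(36) = 28800 · e^(0.079019·36) = 28800 · 17.19603 ≈ 495245.57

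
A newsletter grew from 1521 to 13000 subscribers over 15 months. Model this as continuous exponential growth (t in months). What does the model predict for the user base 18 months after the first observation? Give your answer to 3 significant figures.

r = ln(13000/1521) / 15 ≈ 0.143039 per month
P(18) = 1521 · e^(0.143039·18) = 1521 · 13.12735 ≈ 19966.69

≈ 20,000 subscribers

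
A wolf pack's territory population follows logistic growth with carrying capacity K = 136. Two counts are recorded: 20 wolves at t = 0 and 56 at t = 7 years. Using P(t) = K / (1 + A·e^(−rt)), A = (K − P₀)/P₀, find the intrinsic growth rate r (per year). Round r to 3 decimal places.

A = (136 − 20)/20 = 5.8
56 = 136/(1 + 5.8·e^(−r·7)) → e^(−7r) = (2.42857 − 1)/5.8 = 0.246305
r = −ln(0.246305)/7 = 1.40118/7

r ≈ 0.200 per year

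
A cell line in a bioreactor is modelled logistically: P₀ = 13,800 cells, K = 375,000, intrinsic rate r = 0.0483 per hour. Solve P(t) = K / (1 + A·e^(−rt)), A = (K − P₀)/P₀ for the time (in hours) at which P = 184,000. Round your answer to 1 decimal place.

t ≈ 66.8 hours

A = (375000 − 13800)/13800 = 26.17391
184000 = 375000/(1 + 26.17391·e^(−0.0483t)) → 1 + 26.17391·e^(−0.0483t) = 2.03804
e^(−0.0483t) = 0.039659 → t = ln(25.21466)/0.0483 = 3.22743/0.0483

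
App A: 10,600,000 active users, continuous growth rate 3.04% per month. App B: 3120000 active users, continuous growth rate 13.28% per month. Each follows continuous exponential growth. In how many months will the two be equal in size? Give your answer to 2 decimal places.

t ≈ 11.94 months

10600000·e^(0.0304t) = 3120000·e^(0.1328t)
10600000/3120000 = e^((0.1328 − 0.0304)t) → ln(3.39744) = 0.1024·t
t = 1.22302 / 0.1024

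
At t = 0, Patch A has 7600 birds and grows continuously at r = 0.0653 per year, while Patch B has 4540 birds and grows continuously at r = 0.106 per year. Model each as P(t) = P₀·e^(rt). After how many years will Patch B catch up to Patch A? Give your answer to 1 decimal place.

t ≈ 12.7 years

7600·e^(0.0653t) = 4540·e^(0.106t)
7600/4540 = e^((0.106 − 0.0653)t) → ln(1.67401) = 0.0407·t
t = 0.51522 / 0.0407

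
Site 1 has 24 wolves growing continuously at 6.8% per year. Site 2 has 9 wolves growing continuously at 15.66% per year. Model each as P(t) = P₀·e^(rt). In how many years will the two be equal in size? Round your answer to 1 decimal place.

24·e^(0.068t) = 9·e^(0.1566t)
24/9 = e^((0.1566 − 0.068)t) → ln(2.66667) = 0.0886·t
t = 0.98083 / 0.0886

t ≈ 11.1 years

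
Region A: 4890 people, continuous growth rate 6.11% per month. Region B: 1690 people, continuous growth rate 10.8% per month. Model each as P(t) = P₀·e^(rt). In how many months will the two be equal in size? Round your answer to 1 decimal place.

4890·e^(0.0611t) = 1690·e^(0.108t)
4890/1690 = e^((0.108 − 0.0611)t) → ln(2.89349) = 0.0469·t
t = 1.06246 / 0.0469

t ≈ 22.7 months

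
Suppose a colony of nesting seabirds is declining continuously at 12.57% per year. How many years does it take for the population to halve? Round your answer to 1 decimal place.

half-life = ln(2) / |r| = 0.69315 / 0.1257

half-life ≈ 5.5 years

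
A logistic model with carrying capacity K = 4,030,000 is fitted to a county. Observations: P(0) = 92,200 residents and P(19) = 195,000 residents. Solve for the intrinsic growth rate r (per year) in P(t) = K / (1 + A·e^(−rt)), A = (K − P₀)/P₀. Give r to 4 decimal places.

r ≈ 0.0408 per year

A = (4030000 − 92200)/92200 = 42.70933
195000 = 4030000/(1 + 42.70933·e^(−r·19)) → e^(−19r) = (20.66667 − 1)/42.70933 = 0.460477
r = −ln(0.460477)/19 = 0.77549/19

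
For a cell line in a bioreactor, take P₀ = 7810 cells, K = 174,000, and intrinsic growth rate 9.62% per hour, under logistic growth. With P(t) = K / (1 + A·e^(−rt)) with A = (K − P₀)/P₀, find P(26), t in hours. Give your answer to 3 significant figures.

≈ 63,400 cells

A = (174000 − 7810)/7810 = 21.27913
P(26) = 174000 / (1 + 21.27913·e^(−0.0962·26)) = 174000 / (1 + 21.27913·0.081987)
= 174000 / 2.7446 ≈ 63397.16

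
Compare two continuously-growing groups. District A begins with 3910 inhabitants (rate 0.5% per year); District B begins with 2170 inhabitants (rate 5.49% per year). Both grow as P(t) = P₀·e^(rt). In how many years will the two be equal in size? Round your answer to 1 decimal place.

t ≈ 11.8 years

3910·e^(0.005t) = 2170·e^(0.0549t)
3910/2170 = e^((0.0549 − 0.005)t) → ln(1.80184) = 0.0499·t
t = 0.58881 / 0.0499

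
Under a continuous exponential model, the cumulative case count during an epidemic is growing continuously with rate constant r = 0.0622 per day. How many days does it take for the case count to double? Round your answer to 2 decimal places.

doubling time ≈ 11.14 days

doubling time = ln(2) / |r| = 0.69315 / 0.0622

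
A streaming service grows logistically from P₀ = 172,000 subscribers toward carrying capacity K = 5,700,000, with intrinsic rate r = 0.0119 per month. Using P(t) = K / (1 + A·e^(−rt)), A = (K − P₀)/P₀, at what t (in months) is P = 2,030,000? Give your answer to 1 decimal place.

A = (5700000 − 172000)/172000 = 32.13953
2030000 = 5700000/(1 + 32.13953·e^(−0.0119t)) → 1 + 32.13953·e^(−0.0119t) = 2.80788
e^(−0.0119t) = 0.056251 → t = ln(17.77745)/0.0119 = 2.87793/0.0119

t ≈ 241.8 months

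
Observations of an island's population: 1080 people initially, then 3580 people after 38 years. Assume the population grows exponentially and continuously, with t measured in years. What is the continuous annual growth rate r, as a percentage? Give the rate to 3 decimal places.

r ≈ 3.154% per year

3580 = 1080 · e^(r·38)
e^(38r) = 3580/1080 = 3.31481
r = ln(3.31481) / 38 = 1.1984 / 38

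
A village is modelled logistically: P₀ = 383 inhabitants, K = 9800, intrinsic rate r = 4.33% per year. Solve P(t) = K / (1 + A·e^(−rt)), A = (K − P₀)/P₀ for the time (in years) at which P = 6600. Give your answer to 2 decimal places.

t ≈ 90.67 years

A = (9800 − 383)/383 = 24.58747
6600 = 9800/(1 + 24.58747·e^(−0.0433t)) → 1 + 24.58747·e^(−0.0433t) = 1.48485
e^(−0.0433t) = 0.019719 → t = ln(50.71165)/0.0433 = 3.92616/0.0433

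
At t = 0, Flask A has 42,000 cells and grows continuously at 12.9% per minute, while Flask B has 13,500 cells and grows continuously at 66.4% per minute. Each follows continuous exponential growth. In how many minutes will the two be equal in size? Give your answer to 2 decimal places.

t ≈ 2.12 minutes

42000·e^(0.129t) = 13500·e^(0.664t)
42000/13500 = e^((0.664 − 0.129)t) → ln(3.11111) = 0.535·t
t = 1.13498 / 0.535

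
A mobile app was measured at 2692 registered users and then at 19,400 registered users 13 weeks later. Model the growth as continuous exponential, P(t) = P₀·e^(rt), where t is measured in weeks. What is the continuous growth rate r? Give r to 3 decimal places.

19400 = 2692 · e^(r·13)
e^(13r) = 19400/2692 = 7.20654
r = ln(7.20654) / 13 = 1.97499 / 13

r ≈ 0.152 per week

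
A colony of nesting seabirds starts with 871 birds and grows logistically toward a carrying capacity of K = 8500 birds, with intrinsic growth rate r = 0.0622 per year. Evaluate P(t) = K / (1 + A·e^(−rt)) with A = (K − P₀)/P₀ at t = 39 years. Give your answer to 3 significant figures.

A = (8500 − 871)/871 = 8.7589
P(39) = 8500 / (1 + 8.7589·e^(−0.0622·39)) = 8500 / (1 + 8.7589·0.088407)
= 8500 / 1.77435 ≈ 4790.48

≈ 4,790 birds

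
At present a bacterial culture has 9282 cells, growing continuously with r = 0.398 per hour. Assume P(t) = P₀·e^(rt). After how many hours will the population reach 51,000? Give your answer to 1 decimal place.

51000 = 9282 · e^(0.398·t)
t = ln(51000/9282) / 0.398 = ln(5.49451) / 0.398 = 1.70375 / 0.398

t ≈ 4.3 hours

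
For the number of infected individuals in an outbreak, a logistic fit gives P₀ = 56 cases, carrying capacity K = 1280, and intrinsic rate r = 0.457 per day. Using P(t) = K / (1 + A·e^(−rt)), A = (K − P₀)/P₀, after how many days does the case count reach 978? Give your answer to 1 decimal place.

t ≈ 9.3 days

A = (1280 − 56)/56 = 21.85714
978 = 1280/(1 + 21.85714·e^(−0.457t)) → 1 + 21.85714·e^(−0.457t) = 1.30879
e^(−0.457t) = 0.014128 → t = ln(70.7824)/0.457 = 4.25961/0.457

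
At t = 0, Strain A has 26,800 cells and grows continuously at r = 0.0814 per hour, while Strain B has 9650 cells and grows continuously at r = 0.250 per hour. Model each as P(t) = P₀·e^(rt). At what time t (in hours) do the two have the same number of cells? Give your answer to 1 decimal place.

t ≈ 6.1 hours

26800·e^(0.0814t) = 9650·e^(0.25t)
26800/9650 = e^((0.25 − 0.0814)t) → ln(2.7772) = 0.1686·t
t = 1.02144 / 0.1686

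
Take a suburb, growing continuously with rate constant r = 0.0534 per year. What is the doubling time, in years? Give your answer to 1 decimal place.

doubling time = ln(2) / |r| = 0.69315 / 0.0534

doubling time ≈ 13.0 years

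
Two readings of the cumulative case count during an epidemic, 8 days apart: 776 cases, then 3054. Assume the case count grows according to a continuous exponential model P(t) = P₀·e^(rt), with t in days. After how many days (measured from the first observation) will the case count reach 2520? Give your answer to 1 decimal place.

r = ln(3054/776) / 8 ≈ 0.171257 per day
t = ln(2520/776) / r = 1.17786 / 0.171257 ≈ 6.878

t ≈ 6.9 days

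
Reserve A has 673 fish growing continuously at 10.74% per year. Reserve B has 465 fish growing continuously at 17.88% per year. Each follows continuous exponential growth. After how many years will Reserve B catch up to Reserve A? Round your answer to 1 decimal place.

t ≈ 5.2 years

673·e^(0.1074t) = 465·e^(0.1788t)
673/465 = e^((0.1788 − 0.1074)t) → ln(1.44731) = 0.0714·t
t = 0.36971 / 0.0714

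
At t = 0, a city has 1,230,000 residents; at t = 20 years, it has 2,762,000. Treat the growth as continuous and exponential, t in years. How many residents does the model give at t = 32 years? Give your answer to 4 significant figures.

r = ln(2762000/1230000) / 20 ≈ 0.040447 per year
P(32) = 1230000 · e^(0.040447·32) = 1230000 · 3.64846 ≈ 4487606.95

≈ 4,488,000 residents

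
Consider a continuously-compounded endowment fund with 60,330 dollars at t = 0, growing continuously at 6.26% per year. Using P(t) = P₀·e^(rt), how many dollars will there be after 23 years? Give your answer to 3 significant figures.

P(23) = 60330 · e^(0.0626·23) = 60330 · e^(1.4398)
= 60330 · 4.21985 ≈ 254583.66

≈ 255,000 dollars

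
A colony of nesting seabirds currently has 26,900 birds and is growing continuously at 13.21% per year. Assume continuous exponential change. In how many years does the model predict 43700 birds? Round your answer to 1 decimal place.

t ≈ 3.7 years

43700 = 26900 · e^(0.1321·t)
t = ln(43700/26900) / 0.1321 = ln(1.62454) / 0.1321 = 0.48522 / 0.1321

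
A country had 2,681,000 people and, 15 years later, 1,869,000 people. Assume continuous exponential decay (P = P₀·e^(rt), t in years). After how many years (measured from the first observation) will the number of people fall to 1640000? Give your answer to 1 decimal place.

r = ln(1869000/2681000) / 15 ≈ -0.024052 per year
t = ln(1640000/2681000) / r = -0.49149 / -0.024052 ≈ 20.434

t ≈ 20.4 years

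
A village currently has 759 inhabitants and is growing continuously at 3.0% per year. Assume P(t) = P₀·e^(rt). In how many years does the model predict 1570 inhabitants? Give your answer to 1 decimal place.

t ≈ 24.2 years

1570 = 759 · e^(0.03·t)
t = ln(1570/759) / 0.03 = ln(2.06851) / 0.03 = 0.72683 / 0.03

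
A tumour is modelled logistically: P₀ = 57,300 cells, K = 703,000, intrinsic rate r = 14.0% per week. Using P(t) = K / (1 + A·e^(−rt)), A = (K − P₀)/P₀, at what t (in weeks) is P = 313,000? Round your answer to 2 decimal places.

A = (703000 − 57300)/57300 = 11.26876
313000 = 703000/(1 + 11.26876·e^(−0.14t)) → 1 + 11.26876·e^(−0.14t) = 2.24601
e^(−0.14t) = 0.110572 → t = ln(9.0439)/0.14 = 2.20209/0.14

t ≈ 15.73 weeks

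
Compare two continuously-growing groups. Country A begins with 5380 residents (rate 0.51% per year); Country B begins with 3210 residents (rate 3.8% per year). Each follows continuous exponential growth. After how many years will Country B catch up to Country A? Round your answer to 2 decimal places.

5380·e^(0.0051t) = 3210·e^(0.038t)
5380/3210 = e^((0.038 − 0.0051)t) → ln(1.67601) = 0.0329·t
t = 0.51642 / 0.0329

t ≈ 15.70 years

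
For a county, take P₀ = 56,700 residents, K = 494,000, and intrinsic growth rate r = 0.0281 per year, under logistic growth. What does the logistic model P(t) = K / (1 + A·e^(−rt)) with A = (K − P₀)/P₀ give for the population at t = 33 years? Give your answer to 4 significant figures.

A = (494000 − 56700)/56700 = 7.71252
P(33) = 494000 / (1 + 7.71252·e^(−0.0281·33)) = 494000 / (1 + 7.71252·0.39562)
= 494000 / 4.05123 ≈ 121938.23

≈ 121,900 residents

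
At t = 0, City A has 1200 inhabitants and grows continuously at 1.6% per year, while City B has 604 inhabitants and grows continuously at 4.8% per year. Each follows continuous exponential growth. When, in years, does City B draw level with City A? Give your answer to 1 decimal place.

t ≈ 21.5 years

1200·e^(0.016t) = 604·e^(0.048t)
1200/604 = e^((0.048 − 0.016)t) → ln(1.98675) = 0.032·t
t = 0.6865 / 0.032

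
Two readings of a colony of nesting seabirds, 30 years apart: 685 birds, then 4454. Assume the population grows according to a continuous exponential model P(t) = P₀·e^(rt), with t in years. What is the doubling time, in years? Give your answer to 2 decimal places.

doubling time ≈ 11.11 years

r = ln(4454/685) / 30 = ln(6.50219) / 30 ≈ 0.062405 per year
doubling time = ln 2 / |r| = 0.69315 / 0.062405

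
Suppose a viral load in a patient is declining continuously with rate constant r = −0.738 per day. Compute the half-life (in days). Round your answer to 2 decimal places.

half-life = ln(2) / |r| = 0.69315 / 0.738

half-life ≈ 0.94 days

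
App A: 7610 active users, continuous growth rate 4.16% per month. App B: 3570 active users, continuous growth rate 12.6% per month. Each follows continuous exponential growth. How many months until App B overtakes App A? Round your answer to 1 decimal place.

7610·e^(0.0416t) = 3570·e^(0.126t)
7610/3570 = e^((0.126 − 0.0416)t) → ln(2.13165) = 0.0844·t
t = 0.7569 / 0.0844

t ≈ 9.0 months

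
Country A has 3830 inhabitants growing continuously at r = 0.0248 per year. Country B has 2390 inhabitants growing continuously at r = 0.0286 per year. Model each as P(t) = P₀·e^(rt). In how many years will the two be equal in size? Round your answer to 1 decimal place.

t ≈ 124.1 years

3830·e^(0.0248t) = 2390·e^(0.0286t)
3830/2390 = e^((0.0286 − 0.0248)t) → ln(1.60251) = 0.0038·t
t = 0.47157 / 0.0038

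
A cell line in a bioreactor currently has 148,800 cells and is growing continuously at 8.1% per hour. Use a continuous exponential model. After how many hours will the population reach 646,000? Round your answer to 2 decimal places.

646000 = 148800 · e^(0.081·t)
t = ln(646000/148800) / 0.081 = ln(4.3414) / 0.081 = 1.4682 / 0.081

t ≈ 18.13 hours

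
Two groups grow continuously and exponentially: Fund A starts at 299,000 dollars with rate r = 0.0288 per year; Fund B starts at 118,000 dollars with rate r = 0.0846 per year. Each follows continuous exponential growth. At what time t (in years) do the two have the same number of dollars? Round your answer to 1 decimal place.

299000·e^(0.0288t) = 118000·e^(0.0846t)
299000/118000 = e^((0.0846 − 0.0288)t) → ln(2.5339) = 0.0558·t
t = 0.92976 / 0.0558

t ≈ 16.7 years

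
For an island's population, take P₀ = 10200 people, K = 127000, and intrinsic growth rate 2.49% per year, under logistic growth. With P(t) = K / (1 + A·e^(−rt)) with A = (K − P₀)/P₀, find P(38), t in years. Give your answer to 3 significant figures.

≈ 23,300 people

A = (127000 − 10200)/10200 = 11.45098
P(38) = 127000 / (1 + 11.45098·e^(−0.0249·38)) = 127000 / (1 + 11.45098·0.388213)
= 127000 / 5.44542 ≈ 23322.33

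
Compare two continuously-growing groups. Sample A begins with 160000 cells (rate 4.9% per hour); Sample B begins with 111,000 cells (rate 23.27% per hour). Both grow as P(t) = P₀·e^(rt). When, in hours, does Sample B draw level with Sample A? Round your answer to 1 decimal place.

160000·e^(0.049t) = 111000·e^(0.2327t)
160000/111000 = e^((0.2327 − 0.049)t) → ln(1.44144) = 0.1837·t
t = 0.36564 / 0.1837

t ≈ 2.0 hours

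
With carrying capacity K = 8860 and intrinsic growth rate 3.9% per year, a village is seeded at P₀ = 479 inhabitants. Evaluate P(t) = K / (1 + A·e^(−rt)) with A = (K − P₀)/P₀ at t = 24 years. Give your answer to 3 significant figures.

A = (8860 − 479)/479 = 17.49687
P(24) = 8860 / (1 + 17.49687·e^(−0.039·24)) = 8860 / (1 + 17.49687·0.392193)
= 8860 / 7.86216 ≈ 1126.92

≈ 1,130 inhabitants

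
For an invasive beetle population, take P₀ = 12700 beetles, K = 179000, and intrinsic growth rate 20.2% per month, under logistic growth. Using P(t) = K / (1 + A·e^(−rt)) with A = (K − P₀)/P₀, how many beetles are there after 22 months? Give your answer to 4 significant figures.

≈ 155,100 beetles

A = (179000 − 12700)/12700 = 13.09449
P(22) = 179000 / (1 + 13.09449·e^(−0.202·22)) = 179000 / (1 + 13.09449·0.011749)
= 179000 / 1.15385 ≈ 155133.47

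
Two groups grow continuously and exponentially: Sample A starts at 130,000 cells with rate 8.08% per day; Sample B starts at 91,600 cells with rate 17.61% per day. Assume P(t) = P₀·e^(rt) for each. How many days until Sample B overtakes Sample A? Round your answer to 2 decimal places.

t ≈ 3.67 days

130000·e^(0.0808t) = 91600·e^(0.1761t)
130000/91600 = e^((0.1761 − 0.0808)t) → ln(1.41921) = 0.0953·t
t = 0.3501 / 0.0953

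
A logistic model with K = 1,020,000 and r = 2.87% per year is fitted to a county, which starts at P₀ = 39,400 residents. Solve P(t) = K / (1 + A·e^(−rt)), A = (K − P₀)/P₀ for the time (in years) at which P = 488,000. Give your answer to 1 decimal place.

t ≈ 109.0 years

A = (1020000 − 39400)/39400 = 24.88832
488000 = 1020000/(1 + 24.88832·e^(−0.0287t)) → 1 + 24.88832·e^(−0.0287t) = 2.09016
e^(−0.0287t) = 0.043802 → t = ln(22.82989)/0.0287 = 3.12807/0.0287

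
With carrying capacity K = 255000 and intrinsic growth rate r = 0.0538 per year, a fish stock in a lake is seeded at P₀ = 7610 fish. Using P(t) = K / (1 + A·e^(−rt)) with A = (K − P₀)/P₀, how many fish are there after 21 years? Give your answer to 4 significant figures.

≈ 22,170 fish

A = (255000 − 7610)/7610 = 32.50854
P(21) = 255000 / (1 + 32.50854·e^(−0.0538·21)) = 255000 / (1 + 32.50854·0.323098)
= 255000 / 11.50344 ≈ 22167.28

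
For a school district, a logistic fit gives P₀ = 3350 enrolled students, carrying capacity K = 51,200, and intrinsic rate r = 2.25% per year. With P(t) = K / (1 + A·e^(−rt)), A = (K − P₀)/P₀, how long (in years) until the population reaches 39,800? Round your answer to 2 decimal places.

A = (51200 − 3350)/3350 = 14.28358
39800 = 51200/(1 + 14.28358·e^(−0.0225t)) → 1 + 14.28358·e^(−0.0225t) = 1.28643
e^(−0.0225t) = 0.020053 → t = ln(49.86724)/0.0225 = 3.90936/0.0225

t ≈ 173.75 years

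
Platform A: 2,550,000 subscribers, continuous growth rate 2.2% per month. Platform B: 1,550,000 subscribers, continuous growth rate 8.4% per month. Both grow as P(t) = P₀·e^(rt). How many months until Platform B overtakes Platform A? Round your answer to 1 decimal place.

t ≈ 8.0 months

2550000·e^(0.022t) = 1550000·e^(0.084t)
2550000/1550000 = e^((0.084 − 0.022)t) → ln(1.64516) = 0.062·t
t = 0.49784 / 0.062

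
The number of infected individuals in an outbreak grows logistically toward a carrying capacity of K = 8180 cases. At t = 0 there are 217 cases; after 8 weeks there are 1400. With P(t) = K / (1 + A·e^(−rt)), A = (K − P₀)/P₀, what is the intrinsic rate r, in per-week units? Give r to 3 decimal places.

r ≈ 0.253 per week

A = (8180 − 217)/217 = 36.69585
1400 = 8180/(1 + 36.69585·e^(−r·8)) → e^(−8r) = (5.84286 − 1)/36.69585 = 0.131973
r = −ln(0.131973)/8 = 2.02516/8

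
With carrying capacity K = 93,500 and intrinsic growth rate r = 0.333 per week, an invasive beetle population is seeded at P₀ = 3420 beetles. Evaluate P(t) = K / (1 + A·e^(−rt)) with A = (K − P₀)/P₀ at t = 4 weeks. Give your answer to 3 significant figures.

A = (93500 − 3420)/3420 = 26.33918
P(4) = 93500 / (1 + 26.33918·e^(−0.333·4)) = 93500 / (1 + 26.33918·0.263949)
= 93500 / 7.9522 ≈ 11757.76

≈ 11,800 beetles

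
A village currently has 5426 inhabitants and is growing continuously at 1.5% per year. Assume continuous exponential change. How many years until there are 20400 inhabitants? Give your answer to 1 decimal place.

t ≈ 88.3 years

20400 = 5426 · e^(0.015·t)
t = ln(20400/5426) / 0.015 = ln(3.75968) / 0.015 = 1.32433 / 0.015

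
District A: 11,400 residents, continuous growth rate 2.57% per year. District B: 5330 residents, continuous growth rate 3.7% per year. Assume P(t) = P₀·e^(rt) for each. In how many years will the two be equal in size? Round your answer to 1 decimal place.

t ≈ 67.3 years

11400·e^(0.0257t) = 5330·e^(0.037t)
11400/5330 = e^((0.037 − 0.0257)t) → ln(2.13884) = 0.0113·t
t = 0.76026 / 0.0113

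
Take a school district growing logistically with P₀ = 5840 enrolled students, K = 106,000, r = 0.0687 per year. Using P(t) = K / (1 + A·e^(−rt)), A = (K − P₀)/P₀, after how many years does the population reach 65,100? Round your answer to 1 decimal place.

A = (106000 − 5840)/5840 = 17.15068
65100 = 106000/(1 + 17.15068·e^(−0.0687t)) → 1 + 17.15068·e^(−0.0687t) = 1.62826
e^(−0.0687t) = 0.036632 → t = ln(27.29852)/0.0687 = 3.30683/0.0687

t ≈ 48.1 years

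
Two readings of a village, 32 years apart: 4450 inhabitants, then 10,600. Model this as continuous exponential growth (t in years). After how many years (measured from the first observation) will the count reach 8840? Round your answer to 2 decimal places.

r = ln(10600/4450) / 32 ≈ 0.027123 per year
t = ln(8840/4450) / r = 0.68638 / 0.027123 ≈ 25.306

t ≈ 25.31 years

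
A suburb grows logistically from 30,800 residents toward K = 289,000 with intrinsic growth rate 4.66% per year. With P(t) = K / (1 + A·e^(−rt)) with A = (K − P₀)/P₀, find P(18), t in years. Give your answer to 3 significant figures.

≈ 62,500 residents

A = (289000 − 30800)/30800 = 8.38312
P(18) = 289000 / (1 + 8.38312·e^(−0.0466·18)) = 289000 / (1 + 8.38312·0.432229)
= 289000 / 4.62343 ≈ 62507.77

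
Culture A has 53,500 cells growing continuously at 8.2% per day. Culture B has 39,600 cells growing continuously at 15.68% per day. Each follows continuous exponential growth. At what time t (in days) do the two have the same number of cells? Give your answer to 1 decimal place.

t ≈ 4.0 days

53500·e^(0.082t) = 39600·e^(0.1568t)
53500/39600 = e^((0.1568 − 0.082)t) → ln(1.35101) = 0.0748·t
t = 0.30085 / 0.0748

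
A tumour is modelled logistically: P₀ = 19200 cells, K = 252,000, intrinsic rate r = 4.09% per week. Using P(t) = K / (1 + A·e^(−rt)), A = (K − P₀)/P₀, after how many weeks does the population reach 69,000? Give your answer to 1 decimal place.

A = (252000 − 19200)/19200 = 12.125
69000 = 252000/(1 + 12.125·e^(−0.0409t)) → 1 + 12.125·e^(−0.0409t) = 3.65217
e^(−0.0409t) = 0.218736 → t = ln(4.57172)/0.0409 = 1.51989/0.0409

t ≈ 37.2 weeks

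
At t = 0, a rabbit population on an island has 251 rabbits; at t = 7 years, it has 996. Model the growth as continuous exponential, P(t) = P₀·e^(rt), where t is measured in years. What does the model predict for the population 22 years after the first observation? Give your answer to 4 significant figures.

r = ln(996/251) / 7 ≈ 0.196899 per year
P(22) = 251 · e^(0.196899·22) = 251 · 76.07975 ≈ 19096.02

≈ 19,100 rabbits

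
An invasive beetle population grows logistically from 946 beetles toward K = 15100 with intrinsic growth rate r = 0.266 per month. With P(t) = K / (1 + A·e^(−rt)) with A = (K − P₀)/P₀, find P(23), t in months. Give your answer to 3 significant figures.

≈ 14,600 beetles

A = (15100 − 946)/946 = 14.96195
P(23) = 15100 / (1 + 14.96195·e^(−0.266·23)) = 15100 / (1 + 14.96195·0.002203)
= 15100 / 1.03296 ≈ 14618.2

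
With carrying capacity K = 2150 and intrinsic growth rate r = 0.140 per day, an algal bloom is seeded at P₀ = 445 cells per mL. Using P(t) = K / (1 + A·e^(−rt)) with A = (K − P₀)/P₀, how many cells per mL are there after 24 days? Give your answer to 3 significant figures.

A = (2150 − 445)/445 = 3.83146
P(24) = 2150 / (1 + 3.83146·e^(−0.14·24)) = 2150 / (1 + 3.83146·0.034735)
= 2150 / 1.13309 ≈ 1897.47

≈ 1,900 cells per mL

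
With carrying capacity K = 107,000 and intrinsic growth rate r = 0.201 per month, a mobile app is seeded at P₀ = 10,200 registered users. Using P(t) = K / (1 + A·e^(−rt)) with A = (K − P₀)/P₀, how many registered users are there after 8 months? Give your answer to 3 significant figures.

≈ 36,900 registered users

A = (107000 − 10200)/10200 = 9.4902
P(8) = 107000 / (1 + 9.4902·e^(−0.201·8)) = 107000 / (1 + 9.4902·0.200288)
= 107000 / 2.90077 ≈ 36886.75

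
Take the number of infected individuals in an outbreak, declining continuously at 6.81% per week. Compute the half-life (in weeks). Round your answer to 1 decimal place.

half-life ≈ 10.2 weeks

half-life = ln(2) / |r| = 0.69315 / 0.0681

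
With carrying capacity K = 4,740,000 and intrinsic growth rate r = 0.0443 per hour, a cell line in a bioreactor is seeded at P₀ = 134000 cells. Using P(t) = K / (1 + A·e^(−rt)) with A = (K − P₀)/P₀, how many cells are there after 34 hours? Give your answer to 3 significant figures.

A = (4740000 − 134000)/134000 = 34.37313
P(34) = 4740000 / (1 + 34.37313·e^(−0.0443·34)) = 4740000 / (1 + 34.37313·0.221751)
= 4740000 / 8.62228 ≈ 549738.71

≈ 550,000 cells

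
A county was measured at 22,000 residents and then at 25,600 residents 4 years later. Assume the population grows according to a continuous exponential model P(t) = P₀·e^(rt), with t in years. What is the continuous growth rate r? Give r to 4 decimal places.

r ≈ 0.0379 per year

25600 = 22000 · e^(r·4)
e^(4r) = 25600/22000 = 1.16364
r = ln(1.16364) / 4 = 0.15155 / 4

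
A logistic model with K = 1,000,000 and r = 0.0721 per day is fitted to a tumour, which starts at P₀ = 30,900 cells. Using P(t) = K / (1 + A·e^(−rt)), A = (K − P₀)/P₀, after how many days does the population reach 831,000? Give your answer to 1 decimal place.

A = (1000000 − 30900)/30900 = 31.36246
831000 = 1000000/(1 + 31.36246·e^(−0.0721t)) → 1 + 31.36246·e^(−0.0721t) = 1.20337
e^(−0.0721t) = 0.006484 → t = ln(154.21422)/0.0721 = 5.03834/0.0721

t ≈ 69.9 days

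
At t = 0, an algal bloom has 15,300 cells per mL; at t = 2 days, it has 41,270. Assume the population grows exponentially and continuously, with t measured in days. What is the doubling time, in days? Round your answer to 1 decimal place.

doubling time ≈ 1.4 days

r = ln(41270/15300) / 2 = ln(2.69739) / 2 ≈ 0.496142 per day
doubling time = ln 2 / |r| = 0.69315 / 0.496142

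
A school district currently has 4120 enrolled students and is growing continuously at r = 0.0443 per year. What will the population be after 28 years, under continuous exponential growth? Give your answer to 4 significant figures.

≈ 14,240 enrolled students

P(28) = 4120 · e^(0.0443·28) = 4120 · e^(1.2404)
= 4120 · 3.457 ≈ 14242.82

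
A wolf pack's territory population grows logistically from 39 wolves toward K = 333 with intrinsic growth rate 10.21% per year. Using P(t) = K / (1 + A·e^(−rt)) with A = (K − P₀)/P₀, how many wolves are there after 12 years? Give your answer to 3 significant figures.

≈ 104 wolves

A = (333 − 39)/39 = 7.53846
P(12) = 333 / (1 + 7.53846·e^(−0.1021·12)) = 333 / (1 + 7.53846·0.293699)
= 333 / 3.21404 ≈ 103.61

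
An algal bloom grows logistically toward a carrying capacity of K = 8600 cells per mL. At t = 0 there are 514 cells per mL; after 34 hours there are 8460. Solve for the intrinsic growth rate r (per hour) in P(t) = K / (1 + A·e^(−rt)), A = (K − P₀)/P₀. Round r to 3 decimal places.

r ≈ 0.202 per hour

A = (8600 − 514)/514 = 15.73152
8460 = 8600/(1 + 15.73152·e^(−r·34)) → e^(−34r) = (1.01655 − 1)/15.73152 = 0.001052
r = −ln(0.001052)/34 = 6.85713/34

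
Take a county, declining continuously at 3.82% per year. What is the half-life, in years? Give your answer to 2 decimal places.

half-life ≈ 18.15 years

half-life = ln(2) / |r| = 0.69315 / 0.0382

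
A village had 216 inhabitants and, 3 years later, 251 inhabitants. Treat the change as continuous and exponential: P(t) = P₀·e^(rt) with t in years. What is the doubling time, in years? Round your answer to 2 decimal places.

r = ln(251/216) / 3 = ln(1.16204) / 3 ≈ 0.050058 per year
doubling time = ln 2 / |r| = 0.69315 / 0.050058

doubling time ≈ 13.85 years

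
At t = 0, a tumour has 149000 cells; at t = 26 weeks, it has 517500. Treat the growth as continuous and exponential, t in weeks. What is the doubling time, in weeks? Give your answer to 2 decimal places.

r = ln(517500/149000) / 26 = ln(3.47315) / 26 ≈ 0.047887 per week
doubling time = ln 2 / |r| = 0.69315 / 0.047887

doubling time ≈ 14.47 weeks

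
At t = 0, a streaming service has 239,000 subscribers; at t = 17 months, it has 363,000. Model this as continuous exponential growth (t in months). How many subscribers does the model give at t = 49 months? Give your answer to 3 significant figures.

≈ 797,000 subscribers

r = ln(363000/239000) / 17 ≈ 0.024585 per month
P(49) = 239000 · e^(0.024585·49) = 239000 · 3.33559 ≈ 797205.17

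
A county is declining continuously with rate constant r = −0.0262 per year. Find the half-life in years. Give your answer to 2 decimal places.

half-life ≈ 26.46 years

half-life = ln(2) / |r| = 0.69315 / 0.0262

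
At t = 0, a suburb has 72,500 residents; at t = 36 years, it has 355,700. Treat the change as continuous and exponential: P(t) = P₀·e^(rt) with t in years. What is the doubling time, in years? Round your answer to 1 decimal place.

r = ln(355700/72500) / 36 = ln(4.90621) / 36 ≈ 0.044181 per year
doubling time = ln 2 / |r| = 0.69315 / 0.044181

doubling time ≈ 15.7 years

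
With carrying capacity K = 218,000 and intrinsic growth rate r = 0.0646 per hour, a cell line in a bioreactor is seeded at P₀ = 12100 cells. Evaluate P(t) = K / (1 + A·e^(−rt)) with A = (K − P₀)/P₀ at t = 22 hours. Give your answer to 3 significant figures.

≈ 42,700 cells

A = (218000 − 12100)/12100 = 17.01653
P(22) = 218000 / (1 + 17.01653·e^(−0.0646·22)) = 218000 / (1 + 17.01653·0.241424)
= 218000 / 5.1082 ≈ 42676.47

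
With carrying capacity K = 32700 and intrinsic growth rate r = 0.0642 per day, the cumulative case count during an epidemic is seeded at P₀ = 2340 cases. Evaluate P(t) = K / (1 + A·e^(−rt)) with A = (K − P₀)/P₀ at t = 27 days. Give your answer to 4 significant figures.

≈ 9,932 cases

A = (32700 − 2340)/2340 = 12.97436
P(27) = 32700 / (1 + 12.97436·e^(−0.0642·27)) = 32700 / (1 + 12.97436·0.176683)
= 32700 / 3.29234 ≈ 9932.13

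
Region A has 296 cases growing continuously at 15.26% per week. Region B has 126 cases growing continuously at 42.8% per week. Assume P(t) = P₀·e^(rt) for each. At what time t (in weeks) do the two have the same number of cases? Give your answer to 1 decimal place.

296·e^(0.1526t) = 126·e^(0.428t)
296/126 = e^((0.428 − 0.1526)t) → ln(2.34921) = 0.2754·t
t = 0.85408 / 0.2754

t ≈ 3.1 weeks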